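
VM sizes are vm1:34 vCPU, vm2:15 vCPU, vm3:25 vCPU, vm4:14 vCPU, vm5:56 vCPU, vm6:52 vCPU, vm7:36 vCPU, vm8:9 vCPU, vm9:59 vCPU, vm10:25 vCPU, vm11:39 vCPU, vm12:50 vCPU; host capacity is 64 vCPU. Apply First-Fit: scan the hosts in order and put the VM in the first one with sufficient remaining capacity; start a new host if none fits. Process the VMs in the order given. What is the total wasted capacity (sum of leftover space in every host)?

Put vm1 (34 vCPU) in host 1; 30 vCPU remain.
Put vm2 (15 vCPU) in host 1; 15 vCPU remain.
Put vm3 (25 vCPU) in host 2; 39 vCPU remain.
Put vm4 (14 vCPU) in host 1; 1 vCPU remain.
Put vm5 (56 vCPU) in host 3; 8 vCPU remain.
Put vm6 (52 vCPU) in host 4; 12 vCPU remain.
Put vm7 (36 vCPU) in host 2; 3 vCPU remain.
Put vm8 (9 vCPU) in host 4; 3 vCPU remain.
Put vm9 (59 vCPU) in host 5; 5 vCPU remain.
Put vm10 (25 vCPU) in host 6; 39 vCPU remain.
Put vm11 (39 vCPU) in host 6; 0 vCPU remain.
Put vm12 (50 vCPU) in host 7; 14 vCPU remain.
7 hosts × 64 vCPU = 448 vCPU; used 414 vCPU; unused 34 vCPU.

34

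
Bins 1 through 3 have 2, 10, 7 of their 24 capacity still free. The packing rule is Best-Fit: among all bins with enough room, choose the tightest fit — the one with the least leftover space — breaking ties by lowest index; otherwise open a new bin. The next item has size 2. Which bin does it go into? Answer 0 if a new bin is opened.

Bins with room: bin 1 (2), bin 2 (10), bin 3 (7).
Tightest fit is bin 1 with 2 free.

1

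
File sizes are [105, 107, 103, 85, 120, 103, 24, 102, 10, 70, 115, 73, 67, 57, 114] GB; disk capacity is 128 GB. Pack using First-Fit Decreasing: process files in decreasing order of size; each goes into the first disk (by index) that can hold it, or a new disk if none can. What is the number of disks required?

12

Sorted descending: 120, 115, 114, 107, 105, 103, 103, 102, 85, 73, 70, 67, 57, 24, 10.
120 GB → disk 1 (remaining 8 GB)
115 GB → disk 2 (remaining 13 GB)
114 GB → disk 3 (remaining 14 GB)
107 GB → disk 4 (remaining 21 GB)
105 GB → disk 5 (remaining 23 GB)
103 GB → disk 6 (remaining 25 GB)
103 GB → disk 7 (remaining 25 GB)
102 GB → disk 8 (remaining 26 GB)
85 GB → disk 9 (remaining 43 GB)
73 GB → disk 10 (remaining 55 GB)
70 GB → disk 11 (remaining 58 GB)
67 GB → disk 12 (remaining 61 GB)
57 GB → disk 11 (remaining 1 GB)
24 GB → disk 6 (remaining 1 GB)
10 GB → disk 2 (remaining 3 GB)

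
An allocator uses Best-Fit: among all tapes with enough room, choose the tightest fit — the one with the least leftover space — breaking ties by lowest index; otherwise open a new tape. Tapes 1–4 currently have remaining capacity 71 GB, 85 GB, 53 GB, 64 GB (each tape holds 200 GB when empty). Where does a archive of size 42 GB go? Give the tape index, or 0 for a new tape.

3

Tapes with room: tape 1 (71 GB), tape 2 (85 GB), tape 3 (53 GB), tape 4 (64 GB).
Tightest fit is tape 3 with 53 GB free.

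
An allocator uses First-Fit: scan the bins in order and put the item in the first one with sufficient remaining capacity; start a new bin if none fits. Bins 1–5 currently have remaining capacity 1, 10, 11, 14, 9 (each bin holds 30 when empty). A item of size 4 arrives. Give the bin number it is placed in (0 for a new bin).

Bins with room: bin 2 (10), bin 3 (11), bin 4 (14), bin 5 (9).
The first with room is bin 2.

2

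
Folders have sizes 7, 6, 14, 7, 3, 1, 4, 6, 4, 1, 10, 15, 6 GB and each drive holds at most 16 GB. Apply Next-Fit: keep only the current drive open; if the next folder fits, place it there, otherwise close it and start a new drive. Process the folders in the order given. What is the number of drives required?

drive 1: place 7 GB, 9 GB left
drive 1: place 6 GB, 3 GB left
drive 2: place 14 GB, 2 GB left
drive 3: place 7 GB, 9 GB left
drive 3: place 3 GB, 6 GB left
drive 3: place 1 GB, 5 GB left
drive 3: place 4 GB, 1 GB left
drive 4: place 6 GB, 10 GB left
drive 4: place 4 GB, 6 GB left
drive 4: place 1 GB, 5 GB left
drive 5: place 10 GB, 6 GB left
drive 6: place 15 GB, 1 GB left
drive 7: place 6 GB, 10 GB left
Final drives: [7,6] [14] [7,3,1,4] [6,4,1] [10] [15] [6].

7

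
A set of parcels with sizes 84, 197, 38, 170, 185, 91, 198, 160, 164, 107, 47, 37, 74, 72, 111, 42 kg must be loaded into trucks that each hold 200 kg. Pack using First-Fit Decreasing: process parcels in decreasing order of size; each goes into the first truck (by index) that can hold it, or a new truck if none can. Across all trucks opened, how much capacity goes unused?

Sorted descending: 198, 197, 185, 170, 164, 160, 111, 107, 91, 84, 74, 72, 47, 42, 38, 37.
198 kg → truck 1 (remaining 2 kg)
197 kg → truck 2 (remaining 3 kg)
185 kg → truck 3 (remaining 15 kg)
170 kg → truck 4 (remaining 30 kg)
164 kg → truck 5 (remaining 36 kg)
160 kg → truck 6 (remaining 40 kg)
111 kg → truck 7 (remaining 89 kg)
107 kg → truck 8 (remaining 93 kg)
91 kg → truck 8 (remaining 2 kg)
84 kg → truck 7 (remaining 5 kg)
74 kg → truck 9 (remaining 126 kg)
72 kg → truck 9 (remaining 54 kg)
47 kg → truck 9 (remaining 7 kg)
42 kg → truck 10 (remaining 158 kg)
38 kg → truck 6 (remaining 2 kg)
37 kg → truck 10 (remaining 121 kg)
10 trucks × 200 kg = 2000 kg; used 1777 kg; unused 223 kg.

223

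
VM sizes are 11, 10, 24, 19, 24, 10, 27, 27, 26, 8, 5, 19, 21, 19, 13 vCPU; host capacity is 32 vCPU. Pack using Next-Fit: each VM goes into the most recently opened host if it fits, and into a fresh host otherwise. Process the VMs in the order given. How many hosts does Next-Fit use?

11

Put 11 vCPU in host 1; 21 vCPU remain.
Put 10 vCPU in host 1; 11 vCPU remain.
Put 24 vCPU in host 2; 8 vCPU remain.
Put 19 vCPU in host 3; 13 vCPU remain.
Put 24 vCPU in host 4; 8 vCPU remain.
Put 10 vCPU in host 5; 22 vCPU remain.
Put 27 vCPU in host 6; 5 vCPU remain.
Put 27 vCPU in host 7; 5 vCPU remain.
Put 26 vCPU in host 8; 6 vCPU remain.
Put 8 vCPU in host 9; 24 vCPU remain.
Put 5 vCPU in host 9; 19 vCPU remain.
Put 19 vCPU in host 9; 0 vCPU remain.
Put 21 vCPU in host 10; 11 vCPU remain.
Put 19 vCPU in host 11; 13 vCPU remain.
Put 13 vCPU in host 11; 0 vCPU remain.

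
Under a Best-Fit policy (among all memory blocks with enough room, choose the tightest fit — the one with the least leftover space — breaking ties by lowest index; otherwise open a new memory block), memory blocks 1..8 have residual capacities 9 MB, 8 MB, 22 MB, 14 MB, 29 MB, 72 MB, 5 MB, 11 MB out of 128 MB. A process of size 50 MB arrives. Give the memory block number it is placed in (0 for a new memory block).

6

Memory blocks with room: memory block 6 (72 MB).
Tightest fit is memory block 6 with 72 MB free.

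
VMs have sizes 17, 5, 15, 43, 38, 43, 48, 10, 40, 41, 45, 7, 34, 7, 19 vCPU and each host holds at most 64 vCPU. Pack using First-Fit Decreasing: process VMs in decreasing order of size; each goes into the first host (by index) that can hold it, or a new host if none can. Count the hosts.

8 hosts

Sorted descending: 48, 45, 43, 43, 41, 40, 38, 34, 19, 17, 15, 10, 7, 7, 5.
host 1: place 48 vCPU, 16 vCPU left
host 2: place 45 vCPU, 19 vCPU left
host 3: place 43 vCPU, 21 vCPU left
host 4: place 43 vCPU, 21 vCPU left
host 5: place 41 vCPU, 23 vCPU left
host 6: place 40 vCPU, 24 vCPU left
host 7: place 38 vCPU, 26 vCPU left
host 8: place 34 vCPU, 30 vCPU left
host 2: place 19 vCPU, 0 vCPU left
host 3: place 17 vCPU, 4 vCPU left
host 1: place 15 vCPU, 1 vCPU left
host 4: place 10 vCPU, 11 vCPU left
host 4: place 7 vCPU, 4 vCPU left
host 5: place 7 vCPU, 16 vCPU left
host 5: place 5 vCPU, 11 vCPU left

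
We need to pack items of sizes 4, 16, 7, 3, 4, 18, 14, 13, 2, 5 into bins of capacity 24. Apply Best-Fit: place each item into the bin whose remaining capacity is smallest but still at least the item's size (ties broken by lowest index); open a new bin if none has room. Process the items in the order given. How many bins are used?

4 bins

Put 4 in bin 1; 20 remain.
Put 16 in bin 1; 4 remain.
Put 7 in bin 2; 17 remain.
Put 3 in bin 1; 1 remain.
Put 4 in bin 2; 13 remain.
Put 18 in bin 3; 6 remain.
Put 14 in bin 4; 10 remain.
Put 13 in bin 2; 0 remain.
Put 2 in bin 3; 4 remain.
Put 5 in bin 4; 5 remain.
Final bins: [4,16,3] [7,4,13] [18,2] [14,5].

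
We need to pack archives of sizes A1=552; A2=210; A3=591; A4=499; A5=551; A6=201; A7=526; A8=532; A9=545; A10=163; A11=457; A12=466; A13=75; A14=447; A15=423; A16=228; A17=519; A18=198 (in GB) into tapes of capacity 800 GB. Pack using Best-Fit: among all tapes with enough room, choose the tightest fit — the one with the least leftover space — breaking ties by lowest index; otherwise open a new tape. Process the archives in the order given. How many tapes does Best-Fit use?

12

A1 (552 GB) → tape 1 (remaining 248 GB)
A2 (210 GB) → tape 1 (remaining 38 GB)
A3 (591 GB) → tape 2 (remaining 209 GB)
A4 (499 GB) → tape 3 (remaining 301 GB)
A5 (551 GB) → tape 4 (remaining 249 GB)
A6 (201 GB) → tape 2 (remaining 8 GB)
A7 (526 GB) → tape 5 (remaining 274 GB)
A8 (532 GB) → tape 6 (remaining 268 GB)
A9 (545 GB) → tape 7 (remaining 255 GB)
A10 (163 GB) → tape 4 (remaining 86 GB)
A11 (457 GB) → tape 8 (remaining 343 GB)
A12 (466 GB) → tape 9 (remaining 334 GB)
A13 (75 GB) → tape 4 (remaining 11 GB)
A14 (447 GB) → tape 10 (remaining 353 GB)
A15 (423 GB) → tape 11 (remaining 377 GB)
A16 (228 GB) → tape 7 (remaining 27 GB)
A17 (519 GB) → tape 12 (remaining 281 GB)
A18 (198 GB) → tape 6 (remaining 70 GB)
Final tapes: [552,210] [591,201] [499] [551,163,75] [526] [532,198] [545,228] [457] [466] [447] [423] [519].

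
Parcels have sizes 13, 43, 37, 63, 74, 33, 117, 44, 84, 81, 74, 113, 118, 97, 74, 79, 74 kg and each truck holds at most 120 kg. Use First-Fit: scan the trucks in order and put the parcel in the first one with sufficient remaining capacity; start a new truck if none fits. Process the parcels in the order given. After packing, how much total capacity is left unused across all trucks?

342

Put 13 kg in truck 1; 107 kg remain.
Put 43 kg in truck 1; 64 kg remain.
Put 37 kg in truck 1; 27 kg remain.
Put 63 kg in truck 2; 57 kg remain.
Put 74 kg in truck 3; 46 kg remain.
Put 33 kg in truck 2; 24 kg remain.
Put 117 kg in truck 4; 3 kg remain.
Put 44 kg in truck 3; 2 kg remain.
Put 84 kg in truck 5; 36 kg remain.
Put 81 kg in truck 6; 39 kg remain.
Put 74 kg in truck 7; 46 kg remain.
Put 113 kg in truck 8; 7 kg remain.
Put 118 kg in truck 9; 2 kg remain.
Put 97 kg in truck 10; 23 kg remain.
Put 74 kg in truck 11; 46 kg remain.
Put 79 kg in truck 12; 41 kg remain.
Put 74 kg in truck 13; 46 kg remain.
13 trucks × 120 kg = 1560 kg; used 1218 kg; unused 342 kg.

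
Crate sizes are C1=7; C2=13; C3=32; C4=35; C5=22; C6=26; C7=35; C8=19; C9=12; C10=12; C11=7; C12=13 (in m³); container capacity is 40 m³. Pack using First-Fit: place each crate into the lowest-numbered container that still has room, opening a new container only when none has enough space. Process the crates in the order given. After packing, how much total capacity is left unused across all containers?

47

Put C1 (7 m³) in container 1; 33 m³ remain.
Put C2 (13 m³) in container 1; 20 m³ remain.
Put C3 (32 m³) in container 2; 8 m³ remain.
Put C4 (35 m³) in container 3; 5 m³ remain.
Put C5 (22 m³) in container 4; 18 m³ remain.
Put C6 (26 m³) in container 5; 14 m³ remain.
Put C7 (35 m³) in container 6; 5 m³ remain.
Put C8 (19 m³) in container 1; 1 m³ remain.
Put C9 (12 m³) in container 4; 6 m³ remain.
Put C10 (12 m³) in container 5; 2 m³ remain.
Put C11 (7 m³) in container 2; 1 m³ remain.
Put C12 (13 m³) in container 7; 27 m³ remain.
7 containers × 40 m³ = 280 m³; used 233 m³; unused 47 m³.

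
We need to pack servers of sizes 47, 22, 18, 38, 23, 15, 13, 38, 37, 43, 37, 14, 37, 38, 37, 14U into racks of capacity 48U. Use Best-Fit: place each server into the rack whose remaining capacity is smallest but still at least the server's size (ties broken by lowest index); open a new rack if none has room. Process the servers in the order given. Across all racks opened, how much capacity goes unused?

Put 47U in rack 1; 1U remain.
Put 22U in rack 2; 26U remain.
Put 18U in rack 2; 8U remain.
Put 38U in rack 3; 10U remain.
Put 23U in rack 4; 25U remain.
Put 15U in rack 4; 10U remain.
Put 13U in rack 5; 35U remain.
Put 38U in rack 6; 10U remain.
Put 37U in rack 7; 11U remain.
Put 43U in rack 8; 5U remain.
Put 37U in rack 9; 11U remain.
Put 14U in rack 5; 21U remain.
Put 37U in rack 10; 11U remain.
Put 38U in rack 11; 10U remain.
Put 37U in rack 12; 11U remain.
Put 14U in rack 5; 7U remain.
12 racks × 48U = 576U; used 471U; unused 105U.

105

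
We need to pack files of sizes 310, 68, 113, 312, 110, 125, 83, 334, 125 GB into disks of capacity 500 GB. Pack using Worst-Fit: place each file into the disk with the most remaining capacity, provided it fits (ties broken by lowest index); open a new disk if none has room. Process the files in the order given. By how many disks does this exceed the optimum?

Worst-Fit: [310,68,113] [312,110] [125,83,125] [334] → 4 disks.
Total size 1580 GB; any packing needs at least ⌈1580/500⌉ = 4 disks.
So 4 is already optimal.

0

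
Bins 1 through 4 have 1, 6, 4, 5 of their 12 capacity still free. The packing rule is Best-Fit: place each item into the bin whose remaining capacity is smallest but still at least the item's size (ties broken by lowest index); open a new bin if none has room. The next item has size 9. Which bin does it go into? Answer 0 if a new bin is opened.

No bin has ≥ 9 free, so a new bin is opened.

0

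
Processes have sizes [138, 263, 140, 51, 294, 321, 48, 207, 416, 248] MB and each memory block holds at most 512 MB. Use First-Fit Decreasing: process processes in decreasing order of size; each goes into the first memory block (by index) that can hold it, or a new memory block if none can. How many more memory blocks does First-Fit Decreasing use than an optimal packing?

First-Fit Decreasing: [416,51] [321,140,48] [294,207] [263,248] [138] → 5 memory blocks.
Total size 2126 MB; any packing needs at least ⌈2126/512⌉ = 5 memory blocks.
So 5 is already optimal.

0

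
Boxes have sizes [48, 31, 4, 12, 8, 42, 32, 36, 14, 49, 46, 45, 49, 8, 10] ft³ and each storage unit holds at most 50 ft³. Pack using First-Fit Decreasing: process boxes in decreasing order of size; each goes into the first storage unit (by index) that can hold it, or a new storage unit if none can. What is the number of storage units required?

Sorted descending: 49, 49, 48, 46, 45, 42, 36, 32, 31, 14, 12, 10, 8, 8, 4.
Put 49 ft³ in storage unit 1; 1 ft³ remain.
Put 49 ft³ in storage unit 2; 1 ft³ remain.
Put 48 ft³ in storage unit 3; 2 ft³ remain.
Put 46 ft³ in storage unit 4; 4 ft³ remain.
Put 45 ft³ in storage unit 5; 5 ft³ remain.
Put 42 ft³ in storage unit 6; 8 ft³ remain.
Put 36 ft³ in storage unit 7; 14 ft³ remain.
Put 32 ft³ in storage unit 8; 18 ft³ remain.
Put 31 ft³ in storage unit 9; 19 ft³ remain.
Put 14 ft³ in storage unit 7; 0 ft³ remain.
Put 12 ft³ in storage unit 8; 6 ft³ remain.
Put 10 ft³ in storage unit 9; 9 ft³ remain.
Put 8 ft³ in storage unit 6; 0 ft³ remain.
Put 8 ft³ in storage unit 9; 1 ft³ remain.
Put 4 ft³ in storage unit 4; 0 ft³ remain.

9 storage units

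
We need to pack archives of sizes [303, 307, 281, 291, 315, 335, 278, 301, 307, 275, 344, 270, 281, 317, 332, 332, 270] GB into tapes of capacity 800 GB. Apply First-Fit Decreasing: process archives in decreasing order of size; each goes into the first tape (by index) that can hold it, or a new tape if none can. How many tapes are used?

9

Sorted descending: 344, 335, 332, 332, 317, 315, 307, 307, 303, 301, 291, 281, 281, 278, 275, 270, 270.
344 GB → tape 1 (remaining 456 GB)
335 GB → tape 1 (remaining 121 GB)
332 GB → tape 2 (remaining 468 GB)
332 GB → tape 2 (remaining 136 GB)
317 GB → tape 3 (remaining 483 GB)
315 GB → tape 3 (remaining 168 GB)
307 GB → tape 4 (remaining 493 GB)
307 GB → tape 4 (remaining 186 GB)
303 GB → tape 5 (remaining 497 GB)
301 GB → tape 5 (remaining 196 GB)
291 GB → tape 6 (remaining 509 GB)
281 GB → tape 6 (remaining 228 GB)
281 GB → tape 7 (remaining 519 GB)
278 GB → tape 7 (remaining 241 GB)
275 GB → tape 8 (remaining 525 GB)
270 GB → tape 8 (remaining 255 GB)
270 GB → tape 9 (remaining 530 GB)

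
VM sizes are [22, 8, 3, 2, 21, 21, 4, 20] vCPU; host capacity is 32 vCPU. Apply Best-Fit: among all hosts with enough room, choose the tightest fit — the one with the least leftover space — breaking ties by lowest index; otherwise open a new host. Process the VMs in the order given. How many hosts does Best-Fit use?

4 hosts

22 vCPU → host 1 (remaining 10 vCPU)
8 vCPU → host 1 (remaining 2 vCPU)
3 vCPU → host 2 (remaining 29 vCPU)
2 vCPU → host 1 (remaining 0 vCPU)
21 vCPU → host 2 (remaining 8 vCPU)
21 vCPU → host 3 (remaining 11 vCPU)
4 vCPU → host 2 (remaining 4 vCPU)
20 vCPU → host 4 (remaining 12 vCPU)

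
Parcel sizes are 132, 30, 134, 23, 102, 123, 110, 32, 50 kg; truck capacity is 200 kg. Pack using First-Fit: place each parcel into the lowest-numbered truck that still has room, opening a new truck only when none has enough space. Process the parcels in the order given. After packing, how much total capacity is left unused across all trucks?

264

132 kg → truck 1 (remaining 68 kg)
30 kg → truck 1 (remaining 38 kg)
134 kg → truck 2 (remaining 66 kg)
23 kg → truck 1 (remaining 15 kg)
102 kg → truck 3 (remaining 98 kg)
123 kg → truck 4 (remaining 77 kg)
110 kg → truck 5 (remaining 90 kg)
32 kg → truck 2 (remaining 34 kg)
50 kg → truck 3 (remaining 48 kg)
5 trucks × 200 kg = 1000 kg; used 736 kg; unused 264 kg.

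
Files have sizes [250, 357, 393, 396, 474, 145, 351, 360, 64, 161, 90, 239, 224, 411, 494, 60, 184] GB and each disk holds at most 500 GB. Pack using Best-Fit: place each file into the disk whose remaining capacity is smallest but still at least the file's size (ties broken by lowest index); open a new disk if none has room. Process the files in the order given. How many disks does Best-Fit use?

250 GB → disk 1 (remaining 250 GB)
357 GB → disk 2 (remaining 143 GB)
393 GB → disk 3 (remaining 107 GB)
396 GB → disk 4 (remaining 104 GB)
474 GB → disk 5 (remaining 26 GB)
145 GB → disk 1 (remaining 105 GB)
351 GB → disk 6 (remaining 149 GB)
360 GB → disk 7 (remaining 140 GB)
64 GB → disk 4 (remaining 40 GB)
161 GB → disk 8 (remaining 339 GB)
90 GB → disk 1 (remaining 15 GB)
239 GB → disk 8 (remaining 100 GB)
224 GB → disk 9 (remaining 276 GB)
411 GB → disk 10 (remaining 89 GB)
494 GB → disk 11 (remaining 6 GB)
60 GB → disk 10 (remaining 29 GB)
184 GB → disk 9 (remaining 92 GB)

11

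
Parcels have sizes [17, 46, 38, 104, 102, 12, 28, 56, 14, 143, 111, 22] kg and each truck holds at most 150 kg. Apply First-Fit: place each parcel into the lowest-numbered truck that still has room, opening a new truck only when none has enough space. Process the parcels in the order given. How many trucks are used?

Put 17 kg in truck 1; 133 kg remain.
Put 46 kg in truck 1; 87 kg remain.
Put 38 kg in truck 1; 49 kg remain.
Put 104 kg in truck 2; 46 kg remain.
Put 102 kg in truck 3; 48 kg remain.
Put 12 kg in truck 1; 37 kg remain.
Put 28 kg in truck 1; 9 kg remain.
Put 56 kg in truck 4; 94 kg remain.
Put 14 kg in truck 2; 32 kg remain.
Put 143 kg in truck 5; 7 kg remain.
Put 111 kg in truck 6; 39 kg remain.
Put 22 kg in truck 2; 10 kg remain.
Final trucks: [17,46,38,12,28] [104,14,22] [102] [56] [143] [111].

6 trucks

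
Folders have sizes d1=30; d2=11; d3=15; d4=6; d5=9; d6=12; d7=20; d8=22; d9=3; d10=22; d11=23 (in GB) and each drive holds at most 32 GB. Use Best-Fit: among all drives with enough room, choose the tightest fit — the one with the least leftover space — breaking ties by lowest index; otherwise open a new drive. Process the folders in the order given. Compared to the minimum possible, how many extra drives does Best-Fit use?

1

Best-Fit: [30] [11,15,6] [9,12] [20] [22,3] [22] [23] → 7 drives.
Total size 173 GB; any packing needs at least ⌈173/32⌉ = 6 drives.
An optimal packing achieves that bound: [30] [23,9] [22,6,3] [22] [20,12] [15,11] → 6 drives.
Excess: 7 − 6 = 1.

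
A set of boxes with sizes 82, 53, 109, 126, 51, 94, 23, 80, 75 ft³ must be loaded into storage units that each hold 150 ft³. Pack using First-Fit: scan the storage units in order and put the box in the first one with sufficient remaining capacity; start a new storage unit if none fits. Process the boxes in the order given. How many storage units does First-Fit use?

6 storage units

Put 82 ft³ in storage unit 1; 68 ft³ remain.
Put 53 ft³ in storage unit 1; 15 ft³ remain.
Put 109 ft³ in storage unit 2; 41 ft³ remain.
Put 126 ft³ in storage unit 3; 24 ft³ remain.
Put 51 ft³ in storage unit 4; 99 ft³ remain.
Put 94 ft³ in storage unit 4; 5 ft³ remain.
Put 23 ft³ in storage unit 2; 18 ft³ remain.
Put 80 ft³ in storage unit 5; 70 ft³ remain.
Put 75 ft³ in storage unit 6; 75 ft³ remain.
Final storage units: [82,53] [109,23] [126] [51,94] [80] [75].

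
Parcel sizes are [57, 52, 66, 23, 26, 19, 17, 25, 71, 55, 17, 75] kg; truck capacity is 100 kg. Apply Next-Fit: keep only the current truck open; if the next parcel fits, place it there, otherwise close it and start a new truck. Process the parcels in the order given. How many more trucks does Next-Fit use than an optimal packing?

Next-Fit: [57] [52] [66,23] [26,19,17,25] [71] [55,17] [75] → 7 trucks.
Total size 503 kg; any packing needs at least ⌈503/100⌉ = 6 trucks.
An optimal packing achieves that bound: [75,25] [71,26] [66,23] [57,19,17] [55,17] [52] → 6 trucks.
Excess: 7 − 6 = 1.

1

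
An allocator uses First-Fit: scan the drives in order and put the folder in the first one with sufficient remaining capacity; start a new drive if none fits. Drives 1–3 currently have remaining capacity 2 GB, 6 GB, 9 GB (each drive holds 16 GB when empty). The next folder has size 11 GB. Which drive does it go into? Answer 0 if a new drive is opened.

0

No drive has ≥ 11 GB free, so a new drive is opened.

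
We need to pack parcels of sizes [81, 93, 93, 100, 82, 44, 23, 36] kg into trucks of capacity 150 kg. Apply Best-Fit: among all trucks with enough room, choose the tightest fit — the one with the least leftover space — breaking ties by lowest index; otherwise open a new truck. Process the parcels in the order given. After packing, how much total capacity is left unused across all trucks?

Put 81 kg in truck 1; 69 kg remain.
Put 93 kg in truck 2; 57 kg remain.
Put 93 kg in truck 3; 57 kg remain.
Put 100 kg in truck 4; 50 kg remain.
Put 82 kg in truck 5; 68 kg remain.
Put 44 kg in truck 4; 6 kg remain.
Put 23 kg in truck 2; 34 kg remain.
Put 36 kg in truck 3; 21 kg remain.
5 trucks × 150 kg = 750 kg; used 552 kg; unused 198 kg.

198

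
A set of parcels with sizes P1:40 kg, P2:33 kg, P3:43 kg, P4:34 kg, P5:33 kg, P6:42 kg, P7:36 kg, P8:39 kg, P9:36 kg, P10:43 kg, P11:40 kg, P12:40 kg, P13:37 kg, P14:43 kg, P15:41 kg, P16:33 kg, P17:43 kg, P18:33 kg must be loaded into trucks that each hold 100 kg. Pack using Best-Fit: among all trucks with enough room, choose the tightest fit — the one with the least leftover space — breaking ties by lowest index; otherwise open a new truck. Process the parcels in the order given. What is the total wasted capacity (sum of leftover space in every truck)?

P1 (40 kg) → truck 1 (remaining 60 kg)
P2 (33 kg) → truck 1 (remaining 27 kg)
P3 (43 kg) → truck 2 (remaining 57 kg)
P4 (34 kg) → truck 2 (remaining 23 kg)
P5 (33 kg) → truck 3 (remaining 67 kg)
P6 (42 kg) → truck 3 (remaining 25 kg)
P7 (36 kg) → truck 4 (remaining 64 kg)
P8 (39 kg) → truck 4 (remaining 25 kg)
P9 (36 kg) → truck 5 (remaining 64 kg)
P10 (43 kg) → truck 5 (remaining 21 kg)
P11 (40 kg) → truck 6 (remaining 60 kg)
P12 (40 kg) → truck 6 (remaining 20 kg)
P13 (37 kg) → truck 7 (remaining 63 kg)
P14 (43 kg) → truck 7 (remaining 20 kg)
P15 (41 kg) → truck 8 (remaining 59 kg)
P16 (33 kg) → truck 8 (remaining 26 kg)
P17 (43 kg) → truck 9 (remaining 57 kg)
P18 (33 kg) → truck 9 (remaining 24 kg)
9 trucks × 100 kg = 900 kg; used 689 kg; unused 211 kg.

211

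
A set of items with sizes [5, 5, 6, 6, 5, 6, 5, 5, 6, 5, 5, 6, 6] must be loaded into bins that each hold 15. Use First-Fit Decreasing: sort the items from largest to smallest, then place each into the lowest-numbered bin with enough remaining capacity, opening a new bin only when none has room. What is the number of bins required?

6

Sorted descending: 6, 6, 6, 6, 6, 6, 5, 5, 5, 5, 5, 5, 5.
bin 1: place 6, 9 left
bin 1: place 6, 3 left
bin 2: place 6, 9 left
bin 2: place 6, 3 left
bin 3: place 6, 9 left
bin 3: place 6, 3 left
bin 4: place 5, 10 left
bin 4: place 5, 5 left
bin 4: place 5, 0 left
bin 5: place 5, 10 left
bin 5: place 5, 5 left
bin 5: place 5, 0 left
bin 6: place 5, 10 left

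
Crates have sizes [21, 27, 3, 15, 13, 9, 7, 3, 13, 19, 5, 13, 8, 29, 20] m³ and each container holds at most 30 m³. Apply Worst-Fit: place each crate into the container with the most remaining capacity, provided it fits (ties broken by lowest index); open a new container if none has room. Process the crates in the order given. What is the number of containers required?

9

container 1: place 21 m³, 9 m³ left
container 2: place 27 m³, 3 m³ left
container 1: place 3 m³, 6 m³ left
container 3: place 15 m³, 15 m³ left
container 3: place 13 m³, 2 m³ left
container 4: place 9 m³, 21 m³ left
container 4: place 7 m³, 14 m³ left
container 4: place 3 m³, 11 m³ left
container 5: place 13 m³, 17 m³ left
container 6: place 19 m³, 11 m³ left
container 5: place 5 m³, 12 m³ left
container 7: place 13 m³, 17 m³ left
container 7: place 8 m³, 9 m³ left
container 8: place 29 m³, 1 m³ left
container 9: place 20 m³, 10 m³ left
Final containers: [21,3] [27] [15,13] [9,7,3] [13,5] [19] [13,8] [29] [20].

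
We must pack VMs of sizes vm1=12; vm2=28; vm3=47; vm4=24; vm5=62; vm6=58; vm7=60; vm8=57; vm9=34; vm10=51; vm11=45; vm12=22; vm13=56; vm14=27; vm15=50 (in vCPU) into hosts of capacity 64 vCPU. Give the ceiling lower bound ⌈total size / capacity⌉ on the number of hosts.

Total size = 12 + 28 + 47 + 24 + 62 + 58 + 60 + 57 + 34 + 51 + 45 + 22 + 56 + 27 + 50 = 633 vCPU.
⌈633 / 64⌉ = 10.

10 hosts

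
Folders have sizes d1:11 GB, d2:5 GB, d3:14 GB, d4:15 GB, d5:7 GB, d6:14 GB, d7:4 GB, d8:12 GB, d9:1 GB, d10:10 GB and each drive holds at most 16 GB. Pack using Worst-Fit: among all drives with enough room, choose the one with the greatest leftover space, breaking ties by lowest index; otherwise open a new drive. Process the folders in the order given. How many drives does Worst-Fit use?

drive 1: place d1 (11 GB), 5 GB left
drive 1: place d2 (5 GB), 0 GB left
drive 2: place d3 (14 GB), 2 GB left
drive 3: place d4 (15 GB), 1 GB left
drive 4: place d5 (7 GB), 9 GB left
drive 5: place d6 (14 GB), 2 GB left
drive 4: place d7 (4 GB), 5 GB left
drive 6: place d8 (12 GB), 4 GB left
drive 4: place d9 (1 GB), 4 GB left
drive 7: place d10 (10 GB), 6 GB left
Final drives: [11,5] [14] [15] [7,4,1] [14] [12] [10].

7 drives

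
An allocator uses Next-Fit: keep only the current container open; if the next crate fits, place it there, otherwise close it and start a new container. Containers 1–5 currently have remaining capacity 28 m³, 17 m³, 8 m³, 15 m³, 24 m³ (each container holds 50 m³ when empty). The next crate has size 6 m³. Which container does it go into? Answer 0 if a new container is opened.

5

Next-Fit only looks at container 5, which has 24 m³ free.
6 m³ fits there.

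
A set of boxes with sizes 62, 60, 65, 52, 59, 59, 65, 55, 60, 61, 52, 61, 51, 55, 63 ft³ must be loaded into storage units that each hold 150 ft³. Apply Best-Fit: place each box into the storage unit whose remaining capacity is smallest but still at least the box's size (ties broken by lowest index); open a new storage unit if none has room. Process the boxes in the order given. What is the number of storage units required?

8

Put 62 ft³ in storage unit 1; 88 ft³ remain.
Put 60 ft³ in storage unit 1; 28 ft³ remain.
Put 65 ft³ in storage unit 2; 85 ft³ remain.
Put 52 ft³ in storage unit 2; 33 ft³ remain.
Put 59 ft³ in storage unit 3; 91 ft³ remain.
Put 59 ft³ in storage unit 3; 32 ft³ remain.
Put 65 ft³ in storage unit 4; 85 ft³ remain.
Put 55 ft³ in storage unit 4; 30 ft³ remain.
Put 60 ft³ in storage unit 5; 90 ft³ remain.
Put 61 ft³ in storage unit 5; 29 ft³ remain.
Put 52 ft³ in storage unit 6; 98 ft³ remain.
Put 61 ft³ in storage unit 6; 37 ft³ remain.
Put 51 ft³ in storage unit 7; 99 ft³ remain.
Put 55 ft³ in storage unit 7; 44 ft³ remain.
Put 63 ft³ in storage unit 8; 87 ft³ remain.
Final storage units: [62,60] [65,52] [59,59] [65,55] [60,61] [52,61] [51,55] [63].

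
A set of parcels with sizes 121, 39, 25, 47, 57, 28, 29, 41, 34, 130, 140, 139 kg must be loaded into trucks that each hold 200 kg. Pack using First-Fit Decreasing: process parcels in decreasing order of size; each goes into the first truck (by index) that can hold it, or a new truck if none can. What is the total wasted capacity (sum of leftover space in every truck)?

170

Sorted descending: 140, 139, 130, 121, 57, 47, 41, 39, 34, 29, 28, 25.
truck 1: place 140 kg, 60 kg left
truck 2: place 139 kg, 61 kg left
truck 3: place 130 kg, 70 kg left
truck 4: place 121 kg, 79 kg left
truck 1: place 57 kg, 3 kg left
truck 2: place 47 kg, 14 kg left
truck 3: place 41 kg, 29 kg left
truck 4: place 39 kg, 40 kg left
truck 4: place 34 kg, 6 kg left
truck 3: place 29 kg, 0 kg left
truck 5: place 28 kg, 172 kg left
truck 5: place 25 kg, 147 kg left
5 trucks × 200 kg = 1000 kg; used 830 kg; unused 170 kg.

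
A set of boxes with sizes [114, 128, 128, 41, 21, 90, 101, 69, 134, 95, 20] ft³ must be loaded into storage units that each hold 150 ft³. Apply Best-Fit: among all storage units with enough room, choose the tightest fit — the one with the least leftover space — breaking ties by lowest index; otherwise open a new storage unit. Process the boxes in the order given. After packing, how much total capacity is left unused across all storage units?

Put 114 ft³ in storage unit 1; 36 ft³ remain.
Put 128 ft³ in storage unit 2; 22 ft³ remain.
Put 128 ft³ in storage unit 3; 22 ft³ remain.
Put 41 ft³ in storage unit 4; 109 ft³ remain.
Put 21 ft³ in storage unit 2; 1 ft³ remain.
Put 90 ft³ in storage unit 4; 19 ft³ remain.
Put 101 ft³ in storage unit 5; 49 ft³ remain.
Put 69 ft³ in storage unit 6; 81 ft³ remain.
Put 134 ft³ in storage unit 7; 16 ft³ remain.
Put 95 ft³ in storage unit 8; 55 ft³ remain.
Put 20 ft³ in storage unit 3; 2 ft³ remain.
8 storage units × 150 ft³ = 1200 ft³; used 941 ft³; unused 259 ft³.

259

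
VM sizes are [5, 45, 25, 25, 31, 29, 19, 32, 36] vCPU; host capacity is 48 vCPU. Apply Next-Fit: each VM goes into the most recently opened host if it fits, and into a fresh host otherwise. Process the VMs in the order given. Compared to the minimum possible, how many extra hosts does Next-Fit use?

Next-Fit: [5] [45] [25] [25] [31] [29,19] [32] [36] → 8 hosts.
7 VMs exceed 24 vCPU (half the capacity), and no two of those can share a host, so at least 7 hosts are needed.
An optimal packing achieves that bound: [45] [36,5] [32] [31] [29,19] [25] [25] → 7 hosts.
Excess: 8 − 7 = 1.

1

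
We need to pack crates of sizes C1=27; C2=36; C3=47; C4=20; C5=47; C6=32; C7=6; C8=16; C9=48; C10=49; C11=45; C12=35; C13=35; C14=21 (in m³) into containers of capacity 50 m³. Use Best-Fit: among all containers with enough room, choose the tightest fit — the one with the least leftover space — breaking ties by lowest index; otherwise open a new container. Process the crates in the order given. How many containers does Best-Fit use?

11

container 1: place C1 (27 m³), 23 m³ left
container 2: place C2 (36 m³), 14 m³ left
container 3: place C3 (47 m³), 3 m³ left
container 1: place C4 (20 m³), 3 m³ left
container 4: place C5 (47 m³), 3 m³ left
container 5: place C6 (32 m³), 18 m³ left
container 2: place C7 (6 m³), 8 m³ left
container 5: place C8 (16 m³), 2 m³ left
container 6: place C9 (48 m³), 2 m³ left
container 7: place C10 (49 m³), 1 m³ left
container 8: place C11 (45 m³), 5 m³ left
container 9: place C12 (35 m³), 15 m³ left
container 10: place C13 (35 m³), 15 m³ left
container 11: place C14 (21 m³), 29 m³ left
Final containers: [27,20] [36,6] [47] [47] [32,16] [48] [49] [45] [35] [35] [21].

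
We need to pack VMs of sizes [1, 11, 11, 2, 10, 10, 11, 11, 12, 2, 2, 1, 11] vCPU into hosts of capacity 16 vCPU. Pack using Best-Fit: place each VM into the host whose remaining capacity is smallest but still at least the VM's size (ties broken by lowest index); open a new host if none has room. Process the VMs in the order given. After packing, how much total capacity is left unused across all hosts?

33

1 vCPU → host 1 (remaining 15 vCPU)
11 vCPU → host 1 (remaining 4 vCPU)
11 vCPU → host 2 (remaining 5 vCPU)
2 vCPU → host 1 (remaining 2 vCPU)
10 vCPU → host 3 (remaining 6 vCPU)
10 vCPU → host 4 (remaining 6 vCPU)
11 vCPU → host 5 (remaining 5 vCPU)
11 vCPU → host 6 (remaining 5 vCPU)
12 vCPU → host 7 (remaining 4 vCPU)
2 vCPU → host 1 (remaining 0 vCPU)
2 vCPU → host 7 (remaining 2 vCPU)
1 vCPU → host 7 (remaining 1 vCPU)
11 vCPU → host 8 (remaining 5 vCPU)
8 hosts × 16 vCPU = 128 vCPU; used 95 vCPU; unused 33 vCPU.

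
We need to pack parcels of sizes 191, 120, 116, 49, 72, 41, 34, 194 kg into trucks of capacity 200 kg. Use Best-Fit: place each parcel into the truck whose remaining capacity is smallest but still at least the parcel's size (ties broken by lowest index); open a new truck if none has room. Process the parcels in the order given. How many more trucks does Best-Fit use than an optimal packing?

0

Best-Fit: [191] [120,49] [116,72] [41,34] [194] → 5 trucks.
Total size 817 kg; any packing needs at least ⌈817/200⌉ = 5 trucks.
So 5 is already optimal.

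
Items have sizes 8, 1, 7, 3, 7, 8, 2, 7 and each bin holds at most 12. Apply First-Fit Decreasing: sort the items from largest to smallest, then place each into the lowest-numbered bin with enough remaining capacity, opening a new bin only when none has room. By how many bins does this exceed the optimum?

First-Fit Decreasing: [8,3,1] [8,2] [7] [7] [7] → 5 bins.
5 items exceed 6 (half the capacity), and no two of those can share a bin, so at least 5 bins are needed.
So 5 is already optimal.

0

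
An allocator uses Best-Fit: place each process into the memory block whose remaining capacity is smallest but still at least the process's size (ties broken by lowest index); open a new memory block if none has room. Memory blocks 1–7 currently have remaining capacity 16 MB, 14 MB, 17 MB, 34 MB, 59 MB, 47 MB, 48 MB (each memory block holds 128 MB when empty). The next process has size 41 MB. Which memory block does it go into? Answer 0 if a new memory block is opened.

6

Memory blocks with room: memory block 5 (59 MB), memory block 6 (47 MB), memory block 7 (48 MB).
Tightest fit is memory block 6 with 47 MB free.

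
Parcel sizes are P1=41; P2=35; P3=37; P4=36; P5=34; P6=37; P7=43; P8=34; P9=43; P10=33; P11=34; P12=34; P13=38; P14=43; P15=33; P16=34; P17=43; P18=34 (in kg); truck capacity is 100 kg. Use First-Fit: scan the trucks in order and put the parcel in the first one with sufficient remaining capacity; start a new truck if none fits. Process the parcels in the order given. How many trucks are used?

9

Put P1 (41 kg) in truck 1; 59 kg remain.
Put P2 (35 kg) in truck 1; 24 kg remain.
Put P3 (37 kg) in truck 2; 63 kg remain.
Put P4 (36 kg) in truck 2; 27 kg remain.
Put P5 (34 kg) in truck 3; 66 kg remain.
Put P6 (37 kg) in truck 3; 29 kg remain.
Put P7 (43 kg) in truck 4; 57 kg remain.
Put P8 (34 kg) in truck 4; 23 kg remain.
Put P9 (43 kg) in truck 5; 57 kg remain.
Put P10 (33 kg) in truck 5; 24 kg remain.
Put P11 (34 kg) in truck 6; 66 kg remain.
Put P12 (34 kg) in truck 6; 32 kg remain.
Put P13 (38 kg) in truck 7; 62 kg remain.
Put P14 (43 kg) in truck 7; 19 kg remain.
Put P15 (33 kg) in truck 8; 67 kg remain.
Put P16 (34 kg) in truck 8; 33 kg remain.
Put P17 (43 kg) in truck 9; 57 kg remain.
Put P18 (34 kg) in truck 9; 23 kg remain.
Final trucks: [41,35] [37,36] [34,37] [43,34] [43,33] [34,34] [38,43] [33,34] [43,34].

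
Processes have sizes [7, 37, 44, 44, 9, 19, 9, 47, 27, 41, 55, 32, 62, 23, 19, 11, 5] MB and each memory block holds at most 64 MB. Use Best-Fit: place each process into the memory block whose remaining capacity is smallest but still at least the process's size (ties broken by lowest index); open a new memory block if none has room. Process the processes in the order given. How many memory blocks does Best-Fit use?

Put 7 MB in memory block 1; 57 MB remain.
Put 37 MB in memory block 1; 20 MB remain.
Put 44 MB in memory block 2; 20 MB remain.
Put 44 MB in memory block 3; 20 MB remain.
Put 9 MB in memory block 1; 11 MB remain.
Put 19 MB in memory block 2; 1 MB remain.
Put 9 MB in memory block 1; 2 MB remain.
Put 47 MB in memory block 4; 17 MB remain.
Put 27 MB in memory block 5; 37 MB remain.
Put 41 MB in memory block 6; 23 MB remain.
Put 55 MB in memory block 7; 9 MB remain.
Put 32 MB in memory block 5; 5 MB remain.
Put 62 MB in memory block 8; 2 MB remain.
Put 23 MB in memory block 6; 0 MB remain.
Put 19 MB in memory block 3; 1 MB remain.
Put 11 MB in memory block 4; 6 MB remain.
Put 5 MB in memory block 5; 0 MB remain.
Final memory blocks: [7,37,9,9] [44,19] [44,19] [47,11] [27,32,5] [41,23] [55] [62].

8 memory blocks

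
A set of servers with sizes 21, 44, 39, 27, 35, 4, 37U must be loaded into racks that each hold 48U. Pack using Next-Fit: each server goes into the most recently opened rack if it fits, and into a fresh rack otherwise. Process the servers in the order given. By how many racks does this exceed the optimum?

1

Next-Fit: [21] [44] [39] [27] [35,4] [37] → 6 racks.
Total size 207U; any packing needs at least ⌈207/48⌉ = 5 racks.
An optimal packing achieves that bound: [44,4] [39] [37] [35] [27,21] → 5 racks.
Excess: 6 − 5 = 1.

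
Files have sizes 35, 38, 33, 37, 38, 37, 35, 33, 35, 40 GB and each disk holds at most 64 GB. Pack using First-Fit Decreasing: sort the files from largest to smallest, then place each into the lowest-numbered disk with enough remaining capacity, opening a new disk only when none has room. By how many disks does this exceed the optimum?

0

First-Fit Decreasing: [40] [38] [38] [37] [37] [35] [35] [35] [33] [33] → 10 disks.
10 files exceed 32 GB (half the capacity), and no two of those can share a disk, so at least 10 disks are needed.
So 10 is already optimal.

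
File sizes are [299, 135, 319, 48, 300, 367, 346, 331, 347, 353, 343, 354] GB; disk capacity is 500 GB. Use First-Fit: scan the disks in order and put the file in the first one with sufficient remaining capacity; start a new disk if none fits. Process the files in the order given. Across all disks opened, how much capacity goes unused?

1458

Put 299 GB in disk 1; 201 GB remain.
Put 135 GB in disk 1; 66 GB remain.
Put 319 GB in disk 2; 181 GB remain.
Put 48 GB in disk 1; 18 GB remain.
Put 300 GB in disk 3; 200 GB remain.
Put 367 GB in disk 4; 133 GB remain.
Put 346 GB in disk 5; 154 GB remain.
Put 331 GB in disk 6; 169 GB remain.
Put 347 GB in disk 7; 153 GB remain.
Put 353 GB in disk 8; 147 GB remain.
Put 343 GB in disk 9; 157 GB remain.
Put 354 GB in disk 10; 146 GB remain.
10 disks × 500 GB = 5000 GB; used 3542 GB; unused 1458 GB.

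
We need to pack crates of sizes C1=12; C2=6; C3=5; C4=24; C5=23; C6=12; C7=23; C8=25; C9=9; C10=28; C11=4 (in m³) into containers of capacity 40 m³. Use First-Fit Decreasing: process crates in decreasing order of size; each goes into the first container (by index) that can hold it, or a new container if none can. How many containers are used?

Sorted descending: 28, 25, 24, 23, 23, 12, 12, 9, 6, 5, 4.
Put 28 m³ in container 1; 12 m³ remain.
Put 25 m³ in container 2; 15 m³ remain.
Put 24 m³ in container 3; 16 m³ remain.
Put 23 m³ in container 4; 17 m³ remain.
Put 23 m³ in container 5; 17 m³ remain.
Put 12 m³ in container 1; 0 m³ remain.
Put 12 m³ in container 2; 3 m³ remain.
Put 9 m³ in container 3; 7 m³ remain.
Put 6 m³ in container 3; 1 m³ remain.
Put 5 m³ in container 4; 12 m³ remain.
Put 4 m³ in container 4; 8 m³ remain.
Final containers: [28,12] [25,12] [24,9,6] [23,5,4] [23].

5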